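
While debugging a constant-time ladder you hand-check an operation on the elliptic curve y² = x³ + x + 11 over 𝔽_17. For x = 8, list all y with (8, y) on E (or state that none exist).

2, 15

x³ + 1x + 11 = 531 ≡ 4 (mod 17).
Square roots of 4 mod 17: 2 and 15 (since 2² = 4 ≡ 4).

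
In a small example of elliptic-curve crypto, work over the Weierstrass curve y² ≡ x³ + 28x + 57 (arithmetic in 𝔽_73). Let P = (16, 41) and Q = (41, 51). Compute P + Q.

(22, 15)

(16, 41) + (41, 51). λ = (51 - 41)/(41 - 16) ≡ 10/25 mod 73. 25⁻¹ ≡ 38 (mod 73) since 25·38 = 950 ≡ 1, so λ ≡ 15.
  x = λ² - 16 - 41 = 225 - 57 ≡ 22; y = λ·(16 - 22) - 41 ≡ 15. → (22, 15)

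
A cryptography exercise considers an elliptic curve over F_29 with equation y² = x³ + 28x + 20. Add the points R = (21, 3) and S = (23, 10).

(19, 4)

(21, 3) + (23, 10). λ = (10 - 3)/(23 - 21) ≡ 7/2 mod 29. 2⁻¹ ≡ 15 (mod 29), so λ ≡ 18.
  x = λ² - 21 - 23 = 324 - 44 ≡ 19; y = λ·(21 - 19) - 3 ≡ 4. → (19, 4)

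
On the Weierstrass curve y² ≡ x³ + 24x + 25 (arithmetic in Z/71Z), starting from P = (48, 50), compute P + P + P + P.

(0, 5)

Double-and-add on 4 = (100)₂. Start with P = (48, 50) for the leading 1-bit.
double: tangent at (48, 50): λ = (3·48² + 24)/(2·50) ≡ 49/29. 29⁻¹ ≡ 49 (mod 71), so λ ≡ 49·49 ≡ 58.
  x = λ² - 48 - 48 = 3364 - 96 ≡ 2; y = λ·(48 - 2) - 50 ≡ 62. → (2, 62)
double: tangent at (2, 62): λ = (3·2² + 24)/(2·62) ≡ 36/53. 53⁻¹ ≡ 67 (mod 71), so λ ≡ 36·67 ≡ 69.
  x = λ² - 2 - 2 = 4761 - 4 ≡ 0; y = λ·(2 - 0) - 62 ≡ 5. → (0, 5)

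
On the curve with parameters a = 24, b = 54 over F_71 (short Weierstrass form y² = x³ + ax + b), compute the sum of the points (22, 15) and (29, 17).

(65, 64)

(22, 15) + (29, 17). λ = (17 - 15)/(29 - 22) ≡ 2/7 mod 71. 7⁻¹ ≡ 61 (mod 71) since 7·61 = 427 ≡ 1, so λ ≡ 51.
  x = λ² - 22 - 29 = 2601 - 51 ≡ 65; y = λ·(22 - 65) - 15 ≡ 64. → (65, 64)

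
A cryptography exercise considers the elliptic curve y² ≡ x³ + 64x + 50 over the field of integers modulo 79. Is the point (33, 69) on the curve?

yes

y² = 69² ≡ 21; x³ + 64x + 50 = 38099 ≡ 21 (mod 79). 21 = 21.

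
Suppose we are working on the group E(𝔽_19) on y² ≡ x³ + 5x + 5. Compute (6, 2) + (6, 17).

The two points share x = 6 and their y-coordinates satisfy 2 + 17 ≡ 0 (mod 19), so they are inverses. Their sum is O.

O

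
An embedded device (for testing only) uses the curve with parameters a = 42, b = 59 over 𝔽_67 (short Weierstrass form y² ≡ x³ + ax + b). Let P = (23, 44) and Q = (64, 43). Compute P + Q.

(23, 44) + (64, 43). λ = (43 - 44)/(64 - 23) ≡ 66/41 mod 67. 41⁻¹ ≡ 18 (mod 67), so λ ≡ 49.
  x = λ² - 23 - 64 = 2401 - 87 ≡ 36; y = λ·(23 - 36) - 44 ≡ 56. → (36, 56)

(36, 56)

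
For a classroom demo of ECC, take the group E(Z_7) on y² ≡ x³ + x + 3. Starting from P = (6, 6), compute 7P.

Double-and-add on 7 = (111)₂. Start with P = (6, 6) for the leading 1-bit.
double: tangent at (6, 6): λ = (3·6² + 1)/(2·6) ≡ 4/5. 5⁻¹ ≡ 3 (mod 7) since 5·3 = 15 ≡ 1, so λ ≡ 4·3 ≡ 5.
  x = λ² - 6 - 6 = 25 - 12 ≡ 6; y = λ·(6 - 6) - 6 ≡ 1. → (6, 1)
add P: (6, 1) + (6, 6): same x and y₁ ≡ -y₂, so the sum is ∞.
double: ∞ + ∞ = ∞ (identity).
add P: ∞ + (6, 6) = (6, 6) (identity).

(6, 6)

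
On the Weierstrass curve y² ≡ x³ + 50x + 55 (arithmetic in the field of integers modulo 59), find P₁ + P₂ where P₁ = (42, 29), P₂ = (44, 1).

(42, 29) + (44, 1). λ = (1 - 29)/(44 - 42) ≡ 31/2 mod 59. 2⁻¹ ≡ 30 (mod 59), so λ ≡ 45.
  x = λ² - 42 - 44 = 2025 - 86 ≡ 51; y = λ·(42 - 51) - 29 ≡ 38. → (51, 38)

(51, 38)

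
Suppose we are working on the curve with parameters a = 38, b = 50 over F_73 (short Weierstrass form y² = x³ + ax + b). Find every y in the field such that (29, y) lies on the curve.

x³ + 38x + 50 = 25541 ≡ 64 (mod 73).
Square roots of 64 mod 73: 8 and 65 (since 8² = 64 ≡ 64).

8, 65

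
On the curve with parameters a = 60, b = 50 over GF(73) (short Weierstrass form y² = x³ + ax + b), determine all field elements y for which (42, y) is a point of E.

x³ + 60x + 50 = 76658 ≡ 8 (mod 73).
Square roots of 8 mod 73: 9 and 64 (since 9² = 81 ≡ 8).

9, 64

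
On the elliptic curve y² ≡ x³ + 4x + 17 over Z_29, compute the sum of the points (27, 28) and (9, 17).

(27, 28) + (9, 17). λ = (17 - 28)/(9 - 27) ≡ 18/11 mod 29. 11⁻¹ ≡ 8 (mod 29) since 11·8 = 88 ≡ 1, so λ ≡ 28.
  x = λ² - 27 - 9 = 784 - 36 ≡ 23; y = λ·(27 - 23) - 28 ≡ 26. → (23, 26)

(23, 26)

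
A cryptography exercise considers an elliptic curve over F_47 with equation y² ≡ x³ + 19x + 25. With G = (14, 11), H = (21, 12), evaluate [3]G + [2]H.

(41, 20)

First 3G:
Repeated addition: build up to 3G.
2G: tangent at (14, 11): λ = (3·14² + 19)/(2·11) ≡ 43/22. 22⁻¹ ≡ 15 (mod 47) since 22·15 = 330 ≡ 1, so λ ≡ 43·15 ≡ 34.
  x = λ² - 14 - 14 = 1156 - 28 ≡ 0; y = λ·(14 - 0) - 11 ≡ 42. → (0, 42)
3G: (0, 42) + (14, 11). λ = (11 - 42)/(14 - 0) ≡ 16/14 mod 47. 14⁻¹ ≡ 37 (mod 47), so λ ≡ 28.
  x = λ² - 0 - 14 = 784 - 14 ≡ 18; y = λ·(0 - 18) - 42 ≡ 18. → (18, 18)
3G = (18, 18).
Next 2H:
Repeated addition: build up to 2H.
2H: tangent at (21, 12): λ = (3·21² + 19)/(2·12) ≡ 26/24. 24⁻¹ ≡ 2 (mod 47), so λ ≡ 26·2 ≡ 5.
  x = λ² - 21 - 21 = 25 - 42 ≡ 30; y = λ·(21 - 30) - 12 ≡ 37. → (30, 37)
2H = (30, 37).
Finally 3G + 2H:
(18, 18) + (30, 37). λ = (37 - 18)/(30 - 18) ≡ 19/12 mod 47. 12⁻¹ ≡ 4 (mod 47) since 12·4 = 48 ≡ 1, so λ ≡ 29.
  x = λ² - 18 - 30 = 841 - 48 ≡ 41; y = λ·(18 - 41) - 18 ≡ 20. → (41, 20)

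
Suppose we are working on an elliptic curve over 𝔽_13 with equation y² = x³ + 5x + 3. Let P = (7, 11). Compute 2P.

tangent at (7, 11): λ = (3·7² + 5)/(2·11) ≡ 9/9. 9⁻¹ ≡ 3 (mod 13), so λ ≡ 9·3 ≡ 1.
  x = λ² - 7 - 7 = 1 - 14 ≡ 0; y = λ·(7 - 0) - 11 ≡ 9. → (0, 9)

(0, 9)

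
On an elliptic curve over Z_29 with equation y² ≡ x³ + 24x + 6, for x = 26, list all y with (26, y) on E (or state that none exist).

9, 20

x³ + 24x + 6 = 18206 ≡ 23 (mod 29).
Square roots of 23 mod 29: 9 and 20 (since 9² = 81 ≡ 23).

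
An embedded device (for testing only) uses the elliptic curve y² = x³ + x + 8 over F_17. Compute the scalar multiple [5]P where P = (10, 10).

(3, 15)

Double-and-add on 5 = (101)₂. Start with P = (10, 10) for the leading 1-bit.
double: tangent at (10, 10): λ = (3·10² + 1)/(2·10) ≡ 12/3. 3⁻¹ ≡ 6 (mod 17) since 3·6 = 18 ≡ 1, so λ ≡ 12·6 ≡ 4.
  x = λ² - 10 - 10 = 16 - 20 ≡ 13; y = λ·(10 - 13) - 10 ≡ 12. → (13, 12)
double: tangent at (13, 12): λ = (3·13² + 1)/(2·12) ≡ 15/7. 7⁻¹ ≡ 5 (mod 17) since 7·5 = 35 ≡ 1, so λ ≡ 15·5 ≡ 7.
  x = λ² - 13 - 13 = 49 - 26 ≡ 6; y = λ·(13 - 6) - 12 ≡ 3. → (6, 3)
add P: (6, 3) + (10, 10). λ = (10 - 3)/(10 - 6) ≡ 7/4 mod 17. 4⁻¹ ≡ 13 (mod 17) since 4·13 = 52 ≡ 1, so λ ≡ 6.
  x = λ² - 6 - 10 = 36 - 16 ≡ 3; y = λ·(6 - 3) - 3 ≡ 15. → (3, 15)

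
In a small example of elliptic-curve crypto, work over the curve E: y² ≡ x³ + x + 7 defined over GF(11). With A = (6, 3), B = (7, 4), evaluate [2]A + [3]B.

(10, 7)

First 2A:
Repeated addition: build up to 2A.
2A: tangent at (6, 3): λ = (3·6² + 1)/(2·3) ≡ 10/6. 6⁻¹ ≡ 2 (mod 11), so λ ≡ 10·2 ≡ 9.
  x = λ² - 6 - 6 = 81 - 12 ≡ 3; y = λ·(6 - 3) - 3 ≡ 2. → (3, 2)
2A = (3, 2).
Next 3B:
Repeated addition: build up to 3B.
2B: tangent at (7, 4): λ = (3·7² + 1)/(2·4) ≡ 5/8. 8⁻¹ ≡ 7 (mod 11) since 8·7 = 56 ≡ 1, so λ ≡ 5·7 ≡ 2.
  x = λ² - 7 - 7 = 4 - 14 ≡ 1; y = λ·(7 - 1) - 4 ≡ 8. → (1, 8)
3B: (1, 8) + (7, 4). λ = (4 - 8)/(7 - 1) ≡ 7/6 mod 11. 6⁻¹ ≡ 2 (mod 11) since 6·2 = 12 ≡ 1, so λ ≡ 3.
  x = λ² - 1 - 7 = 9 - 8 ≡ 1; y = λ·(1 - 1) - 8 ≡ 3. → (1, 3)
3B = (1, 3).
Finally 2A + 3B:
(3, 2) + (1, 3). λ = (3 - 2)/(1 - 3) ≡ 1/9 mod 11. 9⁻¹ ≡ 5 (mod 11), so λ ≡ 5.
  x = λ² - 3 - 1 = 25 - 4 ≡ 10; y = λ·(3 - 10) - 2 ≡ 7. → (10, 7)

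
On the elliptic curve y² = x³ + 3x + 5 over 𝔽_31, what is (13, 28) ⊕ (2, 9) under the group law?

(13, 28) + (2, 9). λ = (9 - 28)/(2 - 13) ≡ 12/20 mod 31. 20⁻¹ ≡ 14 (mod 31), so λ ≡ 13.
  x = λ² - 13 - 2 = 169 - 15 ≡ 30; y = λ·(13 - 30) - 28 ≡ 30. → (30, 30)

(30, 30)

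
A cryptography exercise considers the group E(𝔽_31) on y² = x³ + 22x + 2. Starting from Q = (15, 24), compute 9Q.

Repeated addition: build up to 9Q.
2Q: tangent at (15, 24): λ = (3·15² + 22)/(2·24) ≡ 15/17. 17⁻¹ ≡ 11 (mod 31), so λ ≡ 15·11 ≡ 10.
  x = λ² - 15 - 15 = 100 - 30 ≡ 8; y = λ·(15 - 8) - 24 ≡ 15. → (8, 15)
3Q: (8, 15) + (15, 24). λ = (24 - 15)/(15 - 8) ≡ 9/7 mod 31. 7⁻¹ ≡ 9 (mod 31), so λ ≡ 19.
  x = λ² - 8 - 15 = 361 - 23 ≡ 28; y = λ·(8 - 28) - 15 ≡ 8. → (28, 8)
4Q: (28, 8) + (15, 24). λ = (24 - 8)/(15 - 28) ≡ 16/18 mod 31. 18⁻¹ ≡ 19 (mod 31), so λ ≡ 25.
  x = λ² - 28 - 15 = 625 - 43 ≡ 24; y = λ·(28 - 24) - 8 ≡ 30. → (24, 30)
5Q: (24, 30) + (15, 24). λ = (24 - 30)/(15 - 24) ≡ 25/22 mod 31. 22⁻¹ ≡ 24 (mod 31), so λ ≡ 11.
  x = λ² - 24 - 15 = 121 - 39 ≡ 20; y = λ·(24 - 20) - 30 ≡ 14. → (20, 14)
6Q: (20, 14) + (15, 24). λ = (24 - 14)/(15 - 20) ≡ 10/26 mod 31. 26⁻¹ ≡ 6 (mod 31), so λ ≡ 29.
  x = λ² - 20 - 15 = 841 - 35 ≡ 0; y = λ·(20 - 0) - 14 ≡ 8. → (0, 8)
7Q: (0, 8) + (15, 24). λ = (24 - 8)/(15 - 0) ≡ 16/15 mod 31. 15⁻¹ ≡ 29 (mod 31) since 15·29 = 435 ≡ 1, so λ ≡ 30.
  x = λ² - 0 - 15 = 900 - 15 ≡ 17; y = λ·(0 - 17) - 8 ≡ 9. → (17, 9)
8Q: (17, 9) + (15, 24). λ = (24 - 9)/(15 - 17) ≡ 15/29 mod 31. 29⁻¹ ≡ 15 (mod 31), so λ ≡ 8.
  x = λ² - 17 - 15 = 64 - 32 ≡ 1; y = λ·(17 - 1) - 9 ≡ 26. → (1, 26)
9Q: (1, 26) + (15, 24). λ = (24 - 26)/(15 - 1) ≡ 29/14 mod 31. 14⁻¹ ≡ 20 (mod 31), so λ ≡ 22.
  x = λ² - 1 - 15 = 484 - 16 ≡ 3; y = λ·(1 - 3) - 26 ≡ 23. → (3, 23)

(3, 23)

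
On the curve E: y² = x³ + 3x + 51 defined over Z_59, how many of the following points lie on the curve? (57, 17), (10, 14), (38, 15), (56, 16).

1

(57, 17): 17² ≡ 53, rhs ≡ 37 → off.
(10, 14): 14² ≡ 19, rhs ≡ 19 → on.
(38, 15): 15² ≡ 48, rhs ≡ 49 → off.
(56, 16): 16² ≡ 20, rhs ≡ 15 → off.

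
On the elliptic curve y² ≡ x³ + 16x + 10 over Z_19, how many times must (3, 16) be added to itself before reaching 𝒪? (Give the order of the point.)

7

2P: tangent at (3, 16): λ = (3·3² + 16)/(2·16) ≡ 5/13. 13⁻¹ ≡ 3 (mod 19) since 13·3 = 39 ≡ 1, so λ ≡ 5·3 ≡ 15.
  x = λ² - 3 - 3 = 225 - 6 ≡ 10; y = λ·(3 - 10) - 16 ≡ 12. → (10, 12)
3P: (10, 12) + (3, 16). λ = (16 - 12)/(3 - 10) ≡ 4/12 mod 19. 12⁻¹ ≡ 8 (mod 19), so λ ≡ 13.
  x = λ² - 10 - 3 = 169 - 13 ≡ 4; y = λ·(10 - 4) - 12 ≡ 9. → (4, 9)
4P: (4, 9) + (3, 16). λ = (16 - 9)/(3 - 4) ≡ 7/18 mod 19. 18⁻¹ ≡ 18 (mod 19), so λ ≡ 12.
  x = λ² - 4 - 3 = 144 - 7 ≡ 4; y = λ·(4 - 4) - 9 ≡ 10. → (4, 10)
5P: (4, 10) + (3, 16). λ = (16 - 10)/(3 - 4) ≡ 6/18 mod 19. 18⁻¹ ≡ 18 (mod 19), so λ ≡ 13.
  x = λ² - 4 - 3 = 169 - 7 ≡ 10; y = λ·(4 - 10) - 10 ≡ 7. → (10, 7)
6P: (10, 7) + (3, 16). λ = (16 - 7)/(3 - 10) ≡ 9/12 mod 19. 12⁻¹ ≡ 8 (mod 19) since 12·8 = 96 ≡ 1, so λ ≡ 15.
  x = λ² - 10 - 3 = 225 - 13 ≡ 3; y = λ·(10 - 3) - 7 ≡ 3. → (3, 3)
7P: (3, 3) + (3, 16): same x and y₁ ≡ -y₂, so the sum is 𝒪.
7P = 𝒪, so the order is 7.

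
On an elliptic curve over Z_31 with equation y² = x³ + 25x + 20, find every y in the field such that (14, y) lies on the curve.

x³ + 25x + 20 = 3114 ≡ 14 (mod 31).
Square roots of 14 mod 31: 13 and 18 (since 13² = 169 ≡ 14).

13, 18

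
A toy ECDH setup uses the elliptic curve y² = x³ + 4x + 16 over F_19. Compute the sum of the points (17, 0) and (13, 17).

(17, 0) + (13, 17). λ = (17 - 0)/(13 - 17) ≡ 17/15 mod 19. 15⁻¹ ≡ 14 (mod 19), so λ ≡ 10.
  x = λ² - 17 - 13 = 100 - 30 ≡ 13; y = λ·(17 - 13) - 0 ≡ 2. → (13, 2)

(13, 2)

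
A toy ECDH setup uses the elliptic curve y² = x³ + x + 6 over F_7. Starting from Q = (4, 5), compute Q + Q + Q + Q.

Double-and-add on 4 = (100)₂. Start with Q = (4, 5) for the leading 1-bit.
double: tangent at (4, 5): λ = (3·4² + 1)/(2·5) ≡ 0/3. 3⁻¹ ≡ 5 (mod 7), so λ ≡ 0·5 ≡ 0.
  x = λ² - 4 - 4 = 0 - 8 ≡ 6; y = λ·(4 - 6) - 5 ≡ 2. → (6, 2)
double: tangent at (6, 2): λ = (3·6² + 1)/(2·2) ≡ 4/4. 4⁻¹ ≡ 2 (mod 7), so λ ≡ 4·2 ≡ 1.
  x = λ² - 6 - 6 = 1 - 12 ≡ 3; y = λ·(6 - 3) - 2 ≡ 1. → (3, 1)

(3, 1)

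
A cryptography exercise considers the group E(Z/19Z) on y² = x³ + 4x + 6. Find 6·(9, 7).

(0, 5)

Write P = (9, 7).
Repeated addition: build up to 6P.
2P: tangent at (9, 7): λ = (3·9² + 4)/(2·7) ≡ 0/14. 14⁻¹ ≡ 15 (mod 19), so λ ≡ 0·15 ≡ 0.
  x = λ² - 9 - 9 = 0 - 18 ≡ 1; y = λ·(9 - 1) - 7 ≡ 12. → (1, 12)
3P: (1, 12) + (9, 7). λ = (7 - 12)/(9 - 1) ≡ 14/8 mod 19. 8⁻¹ ≡ 12 (mod 19), so λ ≡ 16.
  x = λ² - 1 - 9 = 256 - 10 ≡ 18; y = λ·(1 - 18) - 12 ≡ 1. → (18, 1)
4P: (18, 1) + (9, 7). λ = (7 - 1)/(9 - 18) ≡ 6/10 mod 19. 10⁻¹ ≡ 2 (mod 19) since 10·2 = 20 ≡ 1, so λ ≡ 12.
  x = λ² - 18 - 9 = 144 - 27 ≡ 3; y = λ·(18 - 3) - 1 ≡ 8. → (3, 8)
5P: (3, 8) + (9, 7). λ = (7 - 8)/(9 - 3) ≡ 18/6 mod 19. 6⁻¹ ≡ 16 (mod 19) since 6·16 = 96 ≡ 1, so λ ≡ 3.
  x = λ² - 3 - 9 = 9 - 12 ≡ 16; y = λ·(3 - 16) - 8 ≡ 10. → (16, 10)
6P: (16, 10) + (9, 7). λ = (7 - 10)/(9 - 16) ≡ 16/12 mod 19. 12⁻¹ ≡ 8 (mod 19), so λ ≡ 14.
  x = λ² - 16 - 9 = 196 - 25 ≡ 0; y = λ·(16 - 0) - 10 ≡ 5. → (0, 5)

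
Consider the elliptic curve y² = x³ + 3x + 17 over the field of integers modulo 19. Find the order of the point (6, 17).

8

2P: tangent at (6, 17): λ = (3·6² + 3)/(2·17) ≡ 16/15. 15⁻¹ ≡ 14 (mod 19), so λ ≡ 16·14 ≡ 15.
  x = λ² - 6 - 6 = 225 - 12 ≡ 4; y = λ·(6 - 4) - 17 ≡ 13. → (4, 13)
3P: (4, 13) + (6, 17). λ = (17 - 13)/(6 - 4) ≡ 4/2 mod 19. 2⁻¹ ≡ 10 (mod 19) since 2·10 = 20 ≡ 1, so λ ≡ 2.
  x = λ² - 4 - 6 = 4 - 10 ≡ 13; y = λ·(4 - 13) - 13 ≡ 7. → (13, 7)
4P: (13, 7) + (6, 17). λ = (17 - 7)/(6 - 13) ≡ 10/12 mod 19. 12⁻¹ ≡ 8 (mod 19) since 12·8 = 96 ≡ 1, so λ ≡ 4.
  x = λ² - 13 - 6 = 16 - 19 ≡ 16; y = λ·(13 - 16) - 7 ≡ 0. → (16, 0)
5P: (16, 0) + (6, 17). λ = (17 - 0)/(6 - 16) ≡ 17/9 mod 19. 9⁻¹ ≡ 17 (mod 19), so λ ≡ 4.
  x = λ² - 16 - 6 = 16 - 22 ≡ 13; y = λ·(16 - 13) - 0 ≡ 12. → (13, 12)
6P: (13, 12) + (6, 17). λ = (17 - 12)/(6 - 13) ≡ 5/12 mod 19. 12⁻¹ ≡ 8 (mod 19), so λ ≡ 2.
  x = λ² - 13 - 6 = 4 - 19 ≡ 4; y = λ·(13 - 4) - 12 ≡ 6. → (4, 6)
7P: (4, 6) + (6, 17). λ = (17 - 6)/(6 - 4) ≡ 11/2 mod 19. 2⁻¹ ≡ 10 (mod 19), so λ ≡ 15.
  x = λ² - 4 - 6 = 225 - 10 ≡ 6; y = λ·(4 - 6) - 6 ≡ 2. → (6, 2)
8P: (6, 2) + (6, 17): same x and y₁ ≡ -y₂, so the sum is the point at infinity.
8P = the point at infinity, so the order is 8.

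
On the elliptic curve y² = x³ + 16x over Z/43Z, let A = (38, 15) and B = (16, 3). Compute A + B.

(6, 22)

(38, 15) + (16, 3). λ = (3 - 15)/(16 - 38) ≡ 31/21 mod 43. 21⁻¹ ≡ 41 (mod 43), so λ ≡ 24.
  x = λ² - 38 - 16 = 576 - 54 ≡ 6; y = λ·(38 - 6) - 15 ≡ 22. → (6, 22)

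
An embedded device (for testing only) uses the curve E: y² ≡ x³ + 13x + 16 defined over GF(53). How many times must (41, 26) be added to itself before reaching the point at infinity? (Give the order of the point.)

3

2P: tangent at (41, 26): λ = (3·41² + 13)/(2·26) ≡ 21/52. 52⁻¹ ≡ 52 (mod 53), so λ ≡ 21·52 ≡ 32.
  x = λ² - 41 - 41 = 1024 - 82 ≡ 41; y = λ·(41 - 41) - 26 ≡ 27. → (41, 27)
3P: (41, 27) + (41, 26): same x and y₁ ≡ -y₂, so the sum is the point at infinity.
3P = the point at infinity, so the order is 3.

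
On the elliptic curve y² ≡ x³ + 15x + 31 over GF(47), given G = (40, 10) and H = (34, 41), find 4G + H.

(44, 37)

First 4G:
Repeated addition: build up to 4G.
2G: tangent at (40, 10): λ = (3·40² + 15)/(2·10) ≡ 21/20. 20⁻¹ ≡ 40 (mod 47), so λ ≡ 21·40 ≡ 41.
  x = λ² - 40 - 40 = 1681 - 80 ≡ 3; y = λ·(40 - 3) - 10 ≡ 3. → (3, 3)
3G: (3, 3) + (40, 10). λ = (10 - 3)/(40 - 3) ≡ 7/37 mod 47. 37⁻¹ ≡ 14 (mod 47) since 37·14 = 518 ≡ 1, so λ ≡ 4.
  x = λ² - 3 - 40 = 16 - 43 ≡ 20; y = λ·(3 - 20) - 3 ≡ 23. → (20, 23)
4G: (20, 23) + (40, 10). λ = (10 - 23)/(40 - 20) ≡ 34/20 mod 47. 20⁻¹ ≡ 40 (mod 47) since 20·40 = 800 ≡ 1, so λ ≡ 44.
  x = λ² - 20 - 40 = 1936 - 60 ≡ 43; y = λ·(20 - 43) - 23 ≡ 46. → (43, 46)
4G = (43, 46).
Finally 4G + H:
(43, 46) + (34, 41). λ = (41 - 46)/(34 - 43) ≡ 42/38 mod 47. 38⁻¹ ≡ 26 (mod 47), so λ ≡ 11.
  x = λ² - 43 - 34 = 121 - 77 ≡ 44; y = λ·(43 - 44) - 46 ≡ 37. → (44, 37)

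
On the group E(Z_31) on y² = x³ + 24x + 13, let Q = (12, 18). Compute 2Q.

(9, 20)

tangent at (12, 18): λ = (3·12² + 24)/(2·18) ≡ 22/5. 5⁻¹ ≡ 25 (mod 31) since 5·25 = 125 ≡ 1, so λ ≡ 22·25 ≡ 23.
  x = λ² - 12 - 12 = 529 - 24 ≡ 9; y = λ·(12 - 9) - 18 ≡ 20. → (9, 20)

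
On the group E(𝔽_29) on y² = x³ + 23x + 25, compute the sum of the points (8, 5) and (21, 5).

(0, 24)

(8, 5) + (21, 5). λ = (5 - 5)/(21 - 8) ≡ 0/13 mod 29. 13⁻¹ ≡ 9 (mod 29), so λ ≡ 0.
  x = λ² - 8 - 21 = 0 - 29 ≡ 0; y = λ·(8 - 0) - 5 ≡ 24. → (0, 24)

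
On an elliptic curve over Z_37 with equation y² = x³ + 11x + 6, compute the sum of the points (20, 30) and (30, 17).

(12, 4)

(20, 30) + (30, 17). λ = (17 - 30)/(30 - 20) ≡ 24/10 mod 37. 10⁻¹ ≡ 26 (mod 37), so λ ≡ 32.
  x = λ² - 20 - 30 = 1024 - 50 ≡ 12; y = λ·(20 - 12) - 30 ≡ 4. → (12, 4)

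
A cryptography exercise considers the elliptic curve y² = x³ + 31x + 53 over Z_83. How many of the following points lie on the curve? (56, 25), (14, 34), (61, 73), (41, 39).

2

(56, 25): 25² ≡ 44, rhs ≡ 34 → off.
(14, 34): 34² ≡ 77, rhs ≡ 77 → on.
(61, 73): 73² ≡ 17, rhs ≡ 11 → off.
(41, 39): 39² ≡ 27, rhs ≡ 27 → on.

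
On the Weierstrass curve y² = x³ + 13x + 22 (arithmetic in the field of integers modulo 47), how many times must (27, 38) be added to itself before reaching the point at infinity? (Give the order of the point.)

12

2P: tangent at (27, 38): λ = (3·27² + 13)/(2·38) ≡ 38/29. 29⁻¹ ≡ 13 (mod 47), so λ ≡ 38·13 ≡ 24.
  x = λ² - 27 - 27 = 576 - 54 ≡ 5; y = λ·(27 - 5) - 38 ≡ 20. → (5, 20)
3P: (5, 20) + (27, 38). λ = (38 - 20)/(27 - 5) ≡ 18/22 mod 47. 22⁻¹ ≡ 15 (mod 47), so λ ≡ 35.
  x = λ² - 5 - 27 = 1225 - 32 ≡ 18; y = λ·(5 - 18) - 20 ≡ 42. → (18, 42)
4P: (18, 42) + (27, 38). λ = (38 - 42)/(27 - 18) ≡ 43/9 mod 47. 9⁻¹ ≡ 21 (mod 47), so λ ≡ 10.
  x = λ² - 18 - 27 = 100 - 45 ≡ 8; y = λ·(18 - 8) - 42 ≡ 11. → (8, 11)
5P: (8, 11) + (27, 38). λ = (38 - 11)/(27 - 8) ≡ 27/19 mod 47. 19⁻¹ ≡ 5 (mod 47), so λ ≡ 41.
  x = λ² - 8 - 27 = 1681 - 35 ≡ 1; y = λ·(8 - 1) - 11 ≡ 41. → (1, 41)
6P: (1, 41) + (27, 38). λ = (38 - 41)/(27 - 1) ≡ 44/26 mod 47. 26⁻¹ ≡ 38 (mod 47) since 26·38 = 988 ≡ 1, so λ ≡ 27.
  x = λ² - 1 - 27 = 729 - 28 ≡ 43; y = λ·(1 - 43) - 41 ≡ 0. → (43, 0)
7P: (43, 0) + (27, 38). λ = (38 - 0)/(27 - 43) ≡ 38/31 mod 47. 31⁻¹ ≡ 44 (mod 47) since 31·44 = 1364 ≡ 1, so λ ≡ 27.
  x = λ² - 43 - 27 = 729 - 70 ≡ 1; y = λ·(43 - 1) - 0 ≡ 6. → (1, 6)
8P: (1, 6) + (27, 38). λ = (38 - 6)/(27 - 1) ≡ 32/26 mod 47. 26⁻¹ ≡ 38 (mod 47) since 26·38 = 988 ≡ 1, so λ ≡ 41.
  x = λ² - 1 - 27 = 1681 - 28 ≡ 8; y = λ·(1 - 8) - 6 ≡ 36. → (8, 36)
9P: (8, 36) + (27, 38). λ = (38 - 36)/(27 - 8) ≡ 2/19 mod 47. 19⁻¹ ≡ 5 (mod 47) since 19·5 = 95 ≡ 1, so λ ≡ 10.
  x = λ² - 8 - 27 = 100 - 35 ≡ 18; y = λ·(8 - 18) - 36 ≡ 5. → (18, 5)
10P: (18, 5) + (27, 38). λ = (38 - 5)/(27 - 18) ≡ 33/9 mod 47. 9⁻¹ ≡ 21 (mod 47) since 9·21 = 189 ≡ 1, so λ ≡ 35.
  x = λ² - 18 - 27 = 1225 - 45 ≡ 5; y = λ·(18 - 5) - 5 ≡ 27. → (5, 27)
11P: (5, 27) + (27, 38). λ = (38 - 27)/(27 - 5) ≡ 11/22 mod 47. 22⁻¹ ≡ 15 (mod 47), so λ ≡ 24.
  x = λ² - 5 - 27 = 576 - 32 ≡ 27; y = λ·(5 - 27) - 27 ≡ 9. → (27, 9)
12P: (27, 9) + (27, 38): same x and y₁ ≡ -y₂, so the sum is the point at infinity.
12P = the point at infinity, so the order is 12.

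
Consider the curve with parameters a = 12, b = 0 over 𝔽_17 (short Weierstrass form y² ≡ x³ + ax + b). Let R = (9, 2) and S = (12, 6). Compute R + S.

(11, 1)

(9, 2) + (12, 6). λ = (6 - 2)/(12 - 9) ≡ 4/3 mod 17. 3⁻¹ ≡ 6 (mod 17), so λ ≡ 7.
  x = λ² - 9 - 12 = 49 - 21 ≡ 11; y = λ·(9 - 11) - 2 ≡ 1. → (11, 1)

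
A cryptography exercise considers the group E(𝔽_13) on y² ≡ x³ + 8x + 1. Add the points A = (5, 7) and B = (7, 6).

(5, 7) + (7, 6). λ = (6 - 7)/(7 - 5) ≡ 12/2 mod 13. 2⁻¹ ≡ 7 (mod 13), so λ ≡ 6.
  x = λ² - 5 - 7 = 36 - 12 ≡ 11; y = λ·(5 - 11) - 7 ≡ 9. → (11, 9)

(11, 9)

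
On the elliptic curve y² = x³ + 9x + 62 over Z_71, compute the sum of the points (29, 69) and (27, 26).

(69, 65)

(29, 69) + (27, 26). λ = (26 - 69)/(27 - 29) ≡ 28/69 mod 71. 69⁻¹ ≡ 35 (mod 71) since 69·35 = 2415 ≡ 1, so λ ≡ 57.
  x = λ² - 29 - 27 = 3249 - 56 ≡ 69; y = λ·(29 - 69) - 69 ≡ 65. → (69, 65)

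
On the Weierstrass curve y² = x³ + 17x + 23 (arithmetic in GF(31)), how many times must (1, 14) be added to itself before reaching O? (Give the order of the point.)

12

2P: tangent at (1, 14): λ = (3·1² + 17)/(2·14) ≡ 20/28. 28⁻¹ ≡ 10 (mod 31) since 28·10 = 280 ≡ 1, so λ ≡ 20·10 ≡ 14.
  x = λ² - 1 - 1 = 196 - 2 ≡ 8; y = λ·(1 - 8) - 14 ≡ 12. → (8, 12)
3P: (8, 12) + (1, 14). λ = (14 - 12)/(1 - 8) ≡ 2/24 mod 31. 24⁻¹ ≡ 22 (mod 31), so λ ≡ 13.
  x = λ² - 8 - 1 = 169 - 9 ≡ 5; y = λ·(8 - 5) - 12 ≡ 27. → (5, 27)
4P: (5, 27) + (1, 14). λ = (14 - 27)/(1 - 5) ≡ 18/27 mod 31. 27⁻¹ ≡ 23 (mod 31), so λ ≡ 11.
  x = λ² - 5 - 1 = 121 - 6 ≡ 22; y = λ·(5 - 22) - 27 ≡ 3. → (22, 3)
5P: (22, 3) + (1, 14). λ = (14 - 3)/(1 - 22) ≡ 11/10 mod 31. 10⁻¹ ≡ 28 (mod 31) since 10·28 = 280 ≡ 1, so λ ≡ 29.
  x = λ² - 22 - 1 = 841 - 23 ≡ 12; y = λ·(22 - 12) - 3 ≡ 8. → (12, 8)
6P: (12, 8) + (1, 14). λ = (14 - 8)/(1 - 12) ≡ 6/20 mod 31. 20⁻¹ ≡ 14 (mod 31), so λ ≡ 22.
  x = λ² - 12 - 1 = 484 - 13 ≡ 6; y = λ·(12 - 6) - 8 ≡ 0. → (6, 0)
7P: (6, 0) + (1, 14). λ = (14 - 0)/(1 - 6) ≡ 14/26 mod 31. 26⁻¹ ≡ 6 (mod 31) since 26·6 = 156 ≡ 1, so λ ≡ 22.
  x = λ² - 6 - 1 = 484 - 7 ≡ 12; y = λ·(6 - 12) - 0 ≡ 23. → (12, 23)
8P: (12, 23) + (1, 14). λ = (14 - 23)/(1 - 12) ≡ 22/20 mod 31. 20⁻¹ ≡ 14 (mod 31) since 20·14 = 280 ≡ 1, so λ ≡ 29.
  x = λ² - 12 - 1 = 841 - 13 ≡ 22; y = λ·(12 - 22) - 23 ≡ 28. → (22, 28)
9P: (22, 28) + (1, 14). λ = (14 - 28)/(1 - 22) ≡ 17/10 mod 31. 10⁻¹ ≡ 28 (mod 31), so λ ≡ 11.
  x = λ² - 22 - 1 = 121 - 23 ≡ 5; y = λ·(22 - 5) - 28 ≡ 4. → (5, 4)
10P: (5, 4) + (1, 14). λ = (14 - 4)/(1 - 5) ≡ 10/27 mod 31. 27⁻¹ ≡ 23 (mod 31) since 27·23 = 621 ≡ 1, so λ ≡ 13.
  x = λ² - 5 - 1 = 169 - 6 ≡ 8; y = λ·(5 - 8) - 4 ≡ 19. → (8, 19)
11P: (8, 19) + (1, 14). λ = (14 - 19)/(1 - 8) ≡ 26/24 mod 31. 24⁻¹ ≡ 22 (mod 31) since 24·22 = 528 ≡ 1, so λ ≡ 14.
  x = λ² - 8 - 1 = 196 - 9 ≡ 1; y = λ·(8 - 1) - 19 ≡ 17. → (1, 17)
12P: (1, 17) + (1, 14): same x and y₁ ≡ -y₂, so the sum is O.
12P = O, so the order is 12.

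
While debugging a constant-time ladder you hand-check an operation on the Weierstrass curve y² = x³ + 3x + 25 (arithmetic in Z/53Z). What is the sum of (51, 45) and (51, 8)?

The two points share x = 51 and their y-coordinates satisfy 45 + 8 ≡ 0 (mod 53), so they are inverses. Their sum is ∞.

O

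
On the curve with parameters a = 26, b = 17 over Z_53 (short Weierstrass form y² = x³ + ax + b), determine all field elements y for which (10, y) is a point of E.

x³ + 26x + 17 = 1277 ≡ 5 (mod 53).
5 is a non-residue mod 53; no y exists.

none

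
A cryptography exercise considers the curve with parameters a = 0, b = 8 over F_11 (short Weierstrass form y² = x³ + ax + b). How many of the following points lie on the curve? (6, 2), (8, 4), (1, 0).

1

(6, 2): 2² ≡ 4, rhs ≡ 4 → on.
(8, 4): 4² ≡ 5, rhs ≡ 3 → off.
(1, 0): 0² ≡ 0, rhs ≡ 9 → off.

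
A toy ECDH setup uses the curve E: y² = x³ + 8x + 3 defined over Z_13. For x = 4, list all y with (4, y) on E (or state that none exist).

x³ + 8x + 3 = 99 ≡ 8 (mod 13).
8 is a non-residue mod 13; no y exists.

none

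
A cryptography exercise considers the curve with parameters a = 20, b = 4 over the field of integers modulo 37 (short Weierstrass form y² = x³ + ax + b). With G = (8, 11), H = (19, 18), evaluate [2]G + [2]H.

First 2G:
Repeated addition: build up to 2G.
2G: tangent at (8, 11): λ = (3·8² + 20)/(2·11) ≡ 27/22. 22⁻¹ ≡ 32 (mod 37), so λ ≡ 27·32 ≡ 13.
  x = λ² - 8 - 8 = 169 - 16 ≡ 5; y = λ·(8 - 5) - 11 ≡ 28. → (5, 28)
2G = (5, 28).
Next 2H:
Repeated addition: build up to 2H.
2H: tangent at (19, 18): λ = (3·19² + 20)/(2·18) ≡ 30/36. 36⁻¹ ≡ 36 (mod 37), so λ ≡ 30·36 ≡ 7.
  x = λ² - 19 - 19 = 49 - 38 ≡ 11; y = λ·(19 - 11) - 18 ≡ 1. → (11, 1)
2H = (11, 1).
Finally 2G + 2H:
(5, 28) + (11, 1). λ = (1 - 28)/(11 - 5) ≡ 10/6 mod 37. 6⁻¹ ≡ 31 (mod 37) since 6·31 = 186 ≡ 1, so λ ≡ 14.
  x = λ² - 5 - 11 = 196 - 16 ≡ 32; y = λ·(5 - 32) - 28 ≡ 1. → (32, 1)

(32, 1)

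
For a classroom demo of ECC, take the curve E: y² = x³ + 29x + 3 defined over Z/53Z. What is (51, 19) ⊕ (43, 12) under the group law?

(51, 19) + (43, 12). λ = (12 - 19)/(43 - 51) ≡ 46/45 mod 53. 45⁻¹ ≡ 33 (mod 53) since 45·33 = 1485 ≡ 1, so λ ≡ 34.
  x = λ² - 51 - 43 = 1156 - 94 ≡ 2; y = λ·(51 - 2) - 19 ≡ 4. → (2, 4)

(2, 4)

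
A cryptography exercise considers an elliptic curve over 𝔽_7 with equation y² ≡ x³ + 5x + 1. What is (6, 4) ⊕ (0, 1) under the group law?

(6, 4) + (0, 1). λ = (1 - 4)/(0 - 6) ≡ 4/1 mod 7. 1⁻¹ ≡ 1 (mod 7), so λ ≡ 4.
  x = λ² - 6 - 0 = 16 - 6 ≡ 3; y = λ·(6 - 3) - 4 ≡ 1. → (3, 1)

(3, 1)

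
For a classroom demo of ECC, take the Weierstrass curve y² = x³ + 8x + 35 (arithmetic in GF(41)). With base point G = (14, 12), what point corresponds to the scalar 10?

Repeated addition: build up to 10G.
2G: tangent at (14, 12): λ = (3·14² + 8)/(2·12) ≡ 22/24. 24⁻¹ ≡ 12 (mod 41) since 24·12 = 288 ≡ 1, so λ ≡ 22·12 ≡ 18.
  x = λ² - 14 - 14 = 324 - 28 ≡ 9; y = λ·(14 - 9) - 12 ≡ 37. → (9, 37)
3G: (9, 37) + (14, 12). λ = (12 - 37)/(14 - 9) ≡ 16/5 mod 41. 5⁻¹ ≡ 33 (mod 41) since 5·33 = 165 ≡ 1, so λ ≡ 36.
  x = λ² - 9 - 14 = 1296 - 23 ≡ 2; y = λ·(9 - 2) - 37 ≡ 10. → (2, 10)
4G: (2, 10) + (14, 12). λ = (12 - 10)/(14 - 2) ≡ 2/12 mod 41. 12⁻¹ ≡ 24 (mod 41) since 12·24 = 288 ≡ 1, so λ ≡ 7.
  x = λ² - 2 - 14 = 49 - 16 ≡ 33; y = λ·(2 - 33) - 10 ≡ 19. → (33, 19)
5G: (33, 19) + (14, 12). λ = (12 - 19)/(14 - 33) ≡ 34/22 mod 41. 22⁻¹ ≡ 28 (mod 41), so λ ≡ 9.
  x = λ² - 33 - 14 = 81 - 47 ≡ 34; y = λ·(33 - 34) - 19 ≡ 13. → (34, 13)
6G: (34, 13) + (14, 12). λ = (12 - 13)/(14 - 34) ≡ 40/21 mod 41. 21⁻¹ ≡ 2 (mod 41), so λ ≡ 39.
  x = λ² - 34 - 14 = 1521 - 48 ≡ 38; y = λ·(34 - 38) - 13 ≡ 36. → (38, 36)
7G: (38, 36) + (14, 12). λ = (12 - 36)/(14 - 38) ≡ 17/17 mod 41. 17⁻¹ ≡ 29 (mod 41), so λ ≡ 1.
  x = λ² - 38 - 14 = 1 - 52 ≡ 31; y = λ·(38 - 31) - 36 ≡ 12. → (31, 12)
8G: (31, 12) + (14, 12). λ = (12 - 12)/(14 - 31) ≡ 0/24 mod 41. 24⁻¹ ≡ 12 (mod 41), so λ ≡ 0.
  x = λ² - 31 - 14 = 0 - 45 ≡ 37; y = λ·(31 - 37) - 12 ≡ 29. → (37, 29)
9G: (37, 29) + (14, 12). λ = (12 - 29)/(14 - 37) ≡ 24/18 mod 41. 18⁻¹ ≡ 16 (mod 41), so λ ≡ 15.
  x = λ² - 37 - 14 = 225 - 51 ≡ 10; y = λ·(37 - 10) - 29 ≡ 7. → (10, 7)
10G: (10, 7) + (14, 12). λ = (12 - 7)/(14 - 10) ≡ 5/4 mod 41. 4⁻¹ ≡ 31 (mod 41), so λ ≡ 32.
  x = λ² - 10 - 14 = 1024 - 24 ≡ 16; y = λ·(10 - 16) - 7 ≡ 6. → (16, 6)

(16, 6)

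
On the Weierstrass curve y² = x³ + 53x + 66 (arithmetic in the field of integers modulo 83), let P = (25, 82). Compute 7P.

(9, 44)

Repeated addition: build up to 7P.
2P: tangent at (25, 82): λ = (3·25² + 53)/(2·82) ≡ 19/81. 81⁻¹ ≡ 41 (mod 83), so λ ≡ 19·41 ≡ 32.
  x = λ² - 25 - 25 = 1024 - 50 ≡ 61; y = λ·(25 - 61) - 82 ≡ 11. → (61, 11)
3P: (61, 11) + (25, 82). λ = (82 - 11)/(25 - 61) ≡ 71/47 mod 83. 47⁻¹ ≡ 53 (mod 83) since 47·53 = 2491 ≡ 1, so λ ≡ 28.
  x = λ² - 61 - 25 = 784 - 86 ≡ 34; y = λ·(61 - 34) - 11 ≡ 81. → (34, 81)
4P: (34, 81) + (25, 82). λ = (82 - 81)/(25 - 34) ≡ 1/74 mod 83. 74⁻¹ ≡ 46 (mod 83) since 74·46 = 3404 ≡ 1, so λ ≡ 46.
  x = λ² - 34 - 25 = 2116 - 59 ≡ 65; y = λ·(34 - 65) - 81 ≡ 70. → (65, 70)
5P: (65, 70) + (25, 82). λ = (82 - 70)/(25 - 65) ≡ 12/43 mod 83. 43⁻¹ ≡ 56 (mod 83), so λ ≡ 8.
  x = λ² - 65 - 25 = 64 - 90 ≡ 57; y = λ·(65 - 57) - 70 ≡ 77. → (57, 77)
6P: (57, 77) + (25, 82). λ = (82 - 77)/(25 - 57) ≡ 5/51 mod 83. 51⁻¹ ≡ 70 (mod 83) since 51·70 = 3570 ≡ 1, so λ ≡ 18.
  x = λ² - 57 - 25 = 324 - 82 ≡ 76; y = λ·(57 - 76) - 77 ≡ 79. → (76, 79)
7P: (76, 79) + (25, 82). λ = (82 - 79)/(25 - 76) ≡ 3/32 mod 83. 32⁻¹ ≡ 13 (mod 83) since 32·13 = 416 ≡ 1, so λ ≡ 39.
  x = λ² - 76 - 25 = 1521 - 101 ≡ 9; y = λ·(76 - 9) - 79 ≡ 44. → (9, 44)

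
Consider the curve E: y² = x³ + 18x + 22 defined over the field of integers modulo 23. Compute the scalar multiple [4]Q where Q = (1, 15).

Repeated addition: build up to 4Q.
2Q: tangent at (1, 15): λ = (3·1² + 18)/(2·15) ≡ 21/7. 7⁻¹ ≡ 10 (mod 23) since 7·10 = 70 ≡ 1, so λ ≡ 21·10 ≡ 3.
  x = λ² - 1 - 1 = 9 - 2 ≡ 7; y = λ·(1 - 7) - 15 ≡ 13. → (7, 13)
3Q: (7, 13) + (1, 15). λ = (15 - 13)/(1 - 7) ≡ 2/17 mod 23. 17⁻¹ ≡ 19 (mod 23) since 17·19 = 323 ≡ 1, so λ ≡ 15.
  x = λ² - 7 - 1 = 225 - 8 ≡ 10; y = λ·(7 - 10) - 13 ≡ 11. → (10, 11)
4Q: (10, 11) + (1, 15). λ = (15 - 11)/(1 - 10) ≡ 4/14 mod 23. 14⁻¹ ≡ 5 (mod 23), so λ ≡ 20.
  x = λ² - 10 - 1 = 400 - 11 ≡ 21; y = λ·(10 - 21) - 11 ≡ 22. → (21, 22)

(21, 22)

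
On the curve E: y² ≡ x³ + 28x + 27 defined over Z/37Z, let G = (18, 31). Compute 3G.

Repeated addition: build up to 3G.
2G: tangent at (18, 31): λ = (3·18² + 28)/(2·31) ≡ 1/25. 25⁻¹ ≡ 3 (mod 37) since 25·3 = 75 ≡ 1, so λ ≡ 1·3 ≡ 3.
  x = λ² - 18 - 18 = 9 - 36 ≡ 10; y = λ·(18 - 10) - 31 ≡ 30. → (10, 30)
3G: (10, 30) + (18, 31). λ = (31 - 30)/(18 - 10) ≡ 1/8 mod 37. 8⁻¹ ≡ 14 (mod 37), so λ ≡ 14.
  x = λ² - 10 - 18 = 196 - 28 ≡ 20; y = λ·(10 - 20) - 30 ≡ 15. → (20, 15)

(20, 15)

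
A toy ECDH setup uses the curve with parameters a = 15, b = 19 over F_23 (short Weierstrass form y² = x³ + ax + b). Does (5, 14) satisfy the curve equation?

yes

y² = 14² ≡ 12; x³ + 15x + 19 = 219 ≡ 12 (mod 23). 12 = 12.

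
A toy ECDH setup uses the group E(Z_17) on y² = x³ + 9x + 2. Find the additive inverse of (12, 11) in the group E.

(12, 6)

-(12, 11) = (12, -11 mod 17) = (12, 6).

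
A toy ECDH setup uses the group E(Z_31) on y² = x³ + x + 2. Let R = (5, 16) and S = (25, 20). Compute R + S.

(5, 16) + (25, 20). λ = (20 - 16)/(25 - 5) ≡ 4/20 mod 31. 20⁻¹ ≡ 14 (mod 31) since 20·14 = 280 ≡ 1, so λ ≡ 25.
  x = λ² - 5 - 25 = 625 - 30 ≡ 6; y = λ·(5 - 6) - 16 ≡ 21. → (6, 21)

(6, 21)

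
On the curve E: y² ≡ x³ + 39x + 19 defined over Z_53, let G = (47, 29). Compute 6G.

(39, 42)

Double-and-add on 6 = (110)₂. Start with G = (47, 29) for the leading 1-bit.
double: tangent at (47, 29): λ = (3·47² + 39)/(2·29) ≡ 41/5. 5⁻¹ ≡ 32 (mod 53), so λ ≡ 41·32 ≡ 40.
  x = λ² - 47 - 47 = 1600 - 94 ≡ 22; y = λ·(47 - 22) - 29 ≡ 17. → (22, 17)
add G: (22, 17) + (47, 29). λ = (29 - 17)/(47 - 22) ≡ 12/25 mod 53. 25⁻¹ ≡ 17 (mod 53) since 25·17 = 425 ≡ 1, so λ ≡ 45.
  x = λ² - 22 - 47 = 2025 - 69 ≡ 48; y = λ·(22 - 48) - 17 ≡ 32. → (48, 32)
double: tangent at (48, 32): λ = (3·48² + 39)/(2·32) ≡ 8/11. 11⁻¹ ≡ 29 (mod 53), so λ ≡ 8·29 ≡ 20.
  x = λ² - 48 - 48 = 400 - 96 ≡ 39; y = λ·(48 - 39) - 32 ≡ 42. → (39, 42)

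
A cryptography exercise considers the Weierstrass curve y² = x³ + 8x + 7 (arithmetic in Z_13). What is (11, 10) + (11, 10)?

tangent at (11, 10): λ = (3·11² + 8)/(2·10) ≡ 7/7. 7⁻¹ ≡ 2 (mod 13), so λ ≡ 7·2 ≡ 1.
  x = λ² - 11 - 11 = 1 - 22 ≡ 5; y = λ·(11 - 5) - 10 ≡ 9. → (5, 9)

(5, 9)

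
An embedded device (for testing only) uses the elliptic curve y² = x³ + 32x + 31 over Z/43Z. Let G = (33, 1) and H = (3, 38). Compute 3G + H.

(30, 16)

First 3G:
Repeated addition: build up to 3G.
2G: tangent at (33, 1): λ = (3·33² + 32)/(2·1) ≡ 31/2. 2⁻¹ ≡ 22 (mod 43) since 2·22 = 44 ≡ 1, so λ ≡ 31·22 ≡ 37.
  x = λ² - 33 - 33 = 1369 - 66 ≡ 13; y = λ·(33 - 13) - 1 ≡ 8. → (13, 8)
3G: (13, 8) + (33, 1). λ = (1 - 8)/(33 - 13) ≡ 36/20 mod 43. 20⁻¹ ≡ 28 (mod 43), so λ ≡ 19.
  x = λ² - 13 - 33 = 361 - 46 ≡ 14; y = λ·(13 - 14) - 8 ≡ 16. → (14, 16)
3G = (14, 16).
Finally 3G + H:
(14, 16) + (3, 38). λ = (38 - 16)/(3 - 14) ≡ 22/32 mod 43. 32⁻¹ ≡ 39 (mod 43), so λ ≡ 41.
  x = λ² - 14 - 3 = 1681 - 17 ≡ 30; y = λ·(14 - 30) - 16 ≡ 16. → (30, 16)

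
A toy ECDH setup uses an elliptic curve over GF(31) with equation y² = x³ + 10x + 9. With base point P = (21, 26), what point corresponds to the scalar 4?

(0, 28)

Repeated addition: build up to 4P.
2P: tangent at (21, 26): λ = (3·21² + 10)/(2·26) ≡ 0/21. 21⁻¹ ≡ 3 (mod 31), so λ ≡ 0·3 ≡ 0.
  x = λ² - 21 - 21 = 0 - 42 ≡ 20; y = λ·(21 - 20) - 26 ≡ 5. → (20, 5)
3P: (20, 5) + (21, 26). λ = (26 - 5)/(21 - 20) ≡ 21/1 mod 31. 1⁻¹ ≡ 1 (mod 31) since 1·1 = 1 ≡ 1, so λ ≡ 21.
  x = λ² - 20 - 21 = 441 - 41 ≡ 28; y = λ·(20 - 28) - 5 ≡ 13. → (28, 13)
4P: (28, 13) + (21, 26). λ = (26 - 13)/(21 - 28) ≡ 13/24 mod 31. 24⁻¹ ≡ 22 (mod 31), so λ ≡ 7.
  x = λ² - 28 - 21 = 49 - 49 ≡ 0; y = λ·(28 - 0) - 13 ≡ 28. → (0, 28)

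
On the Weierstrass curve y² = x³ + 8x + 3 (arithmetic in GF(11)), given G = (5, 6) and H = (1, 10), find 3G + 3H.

First 3G:
Repeated addition: build up to 3G.
2G: tangent at (5, 6): λ = (3·5² + 8)/(2·6) ≡ 6/1. 1⁻¹ ≡ 1 (mod 11), so λ ≡ 6·1 ≡ 6.
  x = λ² - 5 - 5 = 36 - 10 ≡ 4; y = λ·(5 - 4) - 6 ≡ 0. → (4, 0)
3G: (4, 0) + (5, 6). λ = (6 - 0)/(5 - 4) ≡ 6/1 mod 11. 1⁻¹ ≡ 1 (mod 11), so λ ≡ 6.
  x = λ² - 4 - 5 = 36 - 9 ≡ 5; y = λ·(4 - 5) - 0 ≡ 5. → (5, 5)
3G = (5, 5).
Next 3H:
Repeated addition: build up to 3H.
2H: tangent at (1, 10): λ = (3·1² + 8)/(2·10) ≡ 0/9. 9⁻¹ ≡ 5 (mod 11), so λ ≡ 0·5 ≡ 0.
  x = λ² - 1 - 1 = 0 - 2 ≡ 9; y = λ·(1 - 9) - 10 ≡ 1. → (9, 1)
3H: (9, 1) + (1, 10). λ = (10 - 1)/(1 - 9) ≡ 9/3 mod 11. 3⁻¹ ≡ 4 (mod 11) since 3·4 = 12 ≡ 1, so λ ≡ 3.
  x = λ² - 9 - 1 = 9 - 10 ≡ 10; y = λ·(9 - 10) - 1 ≡ 7. → (10, 7)
3H = (10, 7).
Finally 3G + 3H:
(5, 5) + (10, 7). λ = (7 - 5)/(10 - 5) ≡ 2/5 mod 11. 5⁻¹ ≡ 9 (mod 11) since 5·9 = 45 ≡ 1, so λ ≡ 7.
  x = λ² - 5 - 10 = 49 - 15 ≡ 1; y = λ·(5 - 1) - 5 ≡ 1. → (1, 1)

(1, 1)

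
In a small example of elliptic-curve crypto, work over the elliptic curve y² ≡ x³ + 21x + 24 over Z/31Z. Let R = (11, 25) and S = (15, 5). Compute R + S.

(11, 25) + (15, 5). λ = (5 - 25)/(15 - 11) ≡ 11/4 mod 31. 4⁻¹ ≡ 8 (mod 31), so λ ≡ 26.
  x = λ² - 11 - 15 = 676 - 26 ≡ 30; y = λ·(11 - 30) - 25 ≡ 8. → (30, 8)

(30, 8)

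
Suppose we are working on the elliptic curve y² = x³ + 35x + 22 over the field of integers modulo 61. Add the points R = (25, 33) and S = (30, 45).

(2, 10)

(25, 33) + (30, 45). λ = (45 - 33)/(30 - 25) ≡ 12/5 mod 61. 5⁻¹ ≡ 49 (mod 61), so λ ≡ 39.
  x = λ² - 25 - 30 = 1521 - 55 ≡ 2; y = λ·(25 - 2) - 33 ≡ 10. → (2, 10)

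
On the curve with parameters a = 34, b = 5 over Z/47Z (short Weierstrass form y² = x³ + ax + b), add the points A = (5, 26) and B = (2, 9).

(5, 26) + (2, 9). λ = (9 - 26)/(2 - 5) ≡ 30/44 mod 47. 44⁻¹ ≡ 31 (mod 47) since 44·31 = 1364 ≡ 1, so λ ≡ 37.
  x = λ² - 5 - 2 = 1369 - 7 ≡ 46; y = λ·(5 - 46) - 26 ≡ 8. → (46, 8)

(46, 8)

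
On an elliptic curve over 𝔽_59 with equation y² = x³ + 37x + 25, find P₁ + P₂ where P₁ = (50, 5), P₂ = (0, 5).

(50, 5) + (0, 5). λ = (5 - 5)/(0 - 50) ≡ 0/9 mod 59. 9⁻¹ ≡ 46 (mod 59), so λ ≡ 0.
  x = λ² - 50 - 0 = 0 - 50 ≡ 9; y = λ·(50 - 9) - 5 ≡ 54. → (9, 54)

(9, 54)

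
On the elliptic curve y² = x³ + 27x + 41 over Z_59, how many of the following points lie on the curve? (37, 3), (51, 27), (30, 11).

(37, 3): 3² ≡ 9, rhs ≡ 9 → on.
(51, 27): 27² ≡ 21, rhs ≡ 21 → on.
(30, 11): 11² ≡ 3, rhs ≡ 3 → on.

3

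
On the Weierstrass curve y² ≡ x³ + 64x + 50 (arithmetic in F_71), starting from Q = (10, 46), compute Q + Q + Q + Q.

(23, 25)

Repeated addition: build up to 4Q.
2Q: tangent at (10, 46): λ = (3·10² + 64)/(2·46) ≡ 9/21. 21⁻¹ ≡ 44 (mod 71), so λ ≡ 9·44 ≡ 41.
  x = λ² - 10 - 10 = 1681 - 20 ≡ 28; y = λ·(10 - 28) - 46 ≡ 68. → (28, 68)
3Q: (28, 68) + (10, 46). λ = (46 - 68)/(10 - 28) ≡ 49/53 mod 71. 53⁻¹ ≡ 67 (mod 71), so λ ≡ 17.
  x = λ² - 28 - 10 = 289 - 38 ≡ 38; y = λ·(28 - 38) - 68 ≡ 46. → (38, 46)
4Q: (38, 46) + (10, 46). λ = (46 - 46)/(10 - 38) ≡ 0/43 mod 71. 43⁻¹ ≡ 38 (mod 71) since 43·38 = 1634 ≡ 1, so λ ≡ 0.
  x = λ² - 38 - 10 = 0 - 48 ≡ 23; y = λ·(38 - 23) - 46 ≡ 25. → (23, 25)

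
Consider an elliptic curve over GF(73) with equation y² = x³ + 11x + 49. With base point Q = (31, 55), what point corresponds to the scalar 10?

Repeated addition: build up to 10Q.
2Q: tangent at (31, 55): λ = (3·31² + 11)/(2·55) ≡ 47/37. 37⁻¹ ≡ 2 (mod 73) since 37·2 = 74 ≡ 1, so λ ≡ 47·2 ≡ 21.
  x = λ² - 31 - 31 = 441 - 62 ≡ 14; y = λ·(31 - 14) - 55 ≡ 10. → (14, 10)
3Q: (14, 10) + (31, 55). λ = (55 - 10)/(31 - 14) ≡ 45/17 mod 73. 17⁻¹ ≡ 43 (mod 73), so λ ≡ 37.
  x = λ² - 14 - 31 = 1369 - 45 ≡ 10; y = λ·(14 - 10) - 10 ≡ 65. → (10, 65)
4Q: (10, 65) + (31, 55). λ = (55 - 65)/(31 - 10) ≡ 63/21 mod 73. 21⁻¹ ≡ 7 (mod 73) since 21·7 = 147 ≡ 1, so λ ≡ 3.
  x = λ² - 10 - 31 = 9 - 41 ≡ 41; y = λ·(10 - 41) - 65 ≡ 61. → (41, 61)
5Q: (41, 61) + (31, 55). λ = (55 - 61)/(31 - 41) ≡ 67/63 mod 73. 63⁻¹ ≡ 51 (mod 73), so λ ≡ 59.
  x = λ² - 41 - 31 = 3481 - 72 ≡ 51; y = λ·(41 - 51) - 61 ≡ 6. → (51, 6)
6Q: (51, 6) + (31, 55). λ = (55 - 6)/(31 - 51) ≡ 49/53 mod 73. 53⁻¹ ≡ 62 (mod 73), so λ ≡ 45.
  x = λ² - 51 - 31 = 2025 - 82 ≡ 45; y = λ·(51 - 45) - 6 ≡ 45. → (45, 45)
7Q: (45, 45) + (31, 55). λ = (55 - 45)/(31 - 45) ≡ 10/59 mod 73. 59⁻¹ ≡ 26 (mod 73) since 59·26 = 1534 ≡ 1, so λ ≡ 41.
  x = λ² - 45 - 31 = 1681 - 76 ≡ 72; y = λ·(45 - 72) - 45 ≡ 16. → (72, 16)
8Q: (72, 16) + (31, 55). λ = (55 - 16)/(31 - 72) ≡ 39/32 mod 73. 32⁻¹ ≡ 16 (mod 73), so λ ≡ 40.
  x = λ² - 72 - 31 = 1600 - 103 ≡ 37; y = λ·(72 - 37) - 16 ≡ 70. → (37, 70)
9Q: (37, 70) + (31, 55). λ = (55 - 70)/(31 - 37) ≡ 58/67 mod 73. 67⁻¹ ≡ 12 (mod 73), so λ ≡ 39.
  x = λ² - 37 - 31 = 1521 - 68 ≡ 66; y = λ·(37 - 66) - 70 ≡ 40. → (66, 40)
10Q: (66, 40) + (31, 55). λ = (55 - 40)/(31 - 66) ≡ 15/38 mod 73. 38⁻¹ ≡ 25 (mod 73), so λ ≡ 10.
  x = λ² - 66 - 31 = 100 - 97 ≡ 3; y = λ·(66 - 3) - 40 ≡ 6. → (3, 6)

(3, 6)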